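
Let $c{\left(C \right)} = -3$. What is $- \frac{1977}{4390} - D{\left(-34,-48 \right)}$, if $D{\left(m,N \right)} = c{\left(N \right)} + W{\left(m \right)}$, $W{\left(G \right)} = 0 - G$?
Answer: $- \frac{138067}{4390} \approx -31.45$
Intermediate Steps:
$W{\left(G \right)} = - G$
$D{\left(m,N \right)} = -3 - m$
$- \frac{1977}{4390} - D{\left(-34,-48 \right)} = - \frac{1977}{4390} - \left(-3 - -34\right) = \left(-1977\right) \frac{1}{4390} - \left(-3 + 34\right) = - \frac{1977}{4390} - 31 = - \frac{138067}{4390}$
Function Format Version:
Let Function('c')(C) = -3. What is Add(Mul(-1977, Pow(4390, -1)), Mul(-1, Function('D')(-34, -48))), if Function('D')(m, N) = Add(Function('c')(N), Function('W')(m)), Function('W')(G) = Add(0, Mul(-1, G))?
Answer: Rational(-138067, 4390) ≈ -31.450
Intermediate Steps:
Function('W')(G) = Mul(-1, G)
Function('D')(m, N) = Add(-3, Mul(-1, m))
Add(Mul(-1977, Pow(4390, -1)), Mul(-1, Function('D')(-34, -48))) = Add(Mul(-1977, Pow(4390, -1)), Mul(-1, Add(-3, Mul(-1, -34)))) = Add(Mul(-1977, Rational(1, 4390)), Mul(-1, Add(-3, 34))) = Add(Rational(-1977, 4390), Mul(-1, 31)) = Add(Rational(-1977, 4390), -31) = Rational(-138067, 4390)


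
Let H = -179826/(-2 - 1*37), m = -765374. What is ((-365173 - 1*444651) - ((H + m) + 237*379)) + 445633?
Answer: 3987738/13 ≈ 3.0675e+5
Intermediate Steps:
H = 59942/13 (H = -179826/(-2 - 37) = -179826/(-39) = -179826*(-1)/39 = -697*(-86/13) = 59942/13 ≈ 4610.9)
((-365173 - 1*444651) - ((H + m) + 237*379)) + 445633 = ((-365173 - 1*444651) - ((59942/13 - 765374) + 237*379)) + 445633 = ((-365173 - 444651) - (-9889920/13 + 89823)) + 445633 = (-809824 - 1*(-8722221/13)) + 445633 = (-809824 + 8722221/13) + 445633 = -1805491/13 + 445633 = 3987738/13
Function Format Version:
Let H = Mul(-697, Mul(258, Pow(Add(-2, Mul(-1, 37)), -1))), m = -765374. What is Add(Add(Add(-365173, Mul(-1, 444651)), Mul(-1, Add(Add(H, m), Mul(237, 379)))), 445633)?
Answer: Rational(3987738, 13) ≈ 3.0675e+5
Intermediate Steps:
H = Rational(59942, 13) (H = Mul(-697, Mul(258, Pow(Add(-2, -37), -1))) = Mul(-697, Mul(258, Pow(-39, -1))) = Mul(-697, Mul(258, Rational(-1, 39))) = Mul(-697, Rational(-86, 13)) = Rational(59942, 13) ≈ 4610.9)
Add(Add(Add(-365173, Mul(-1, 444651)), Mul(-1, Add(Add(H, m), Mul(237, 379)))), 445633) = Add(Add(Add(-365173, Mul(-1, 444651)), Mul(-1, Add(Add(Rational(59942, 13), -765374), Mul(237, 379)))), 445633) = Add(Add(Add(-365173, -444651), Mul(-1, Add(Rational(-9889920, 13), 89823))), 445633) = Add(Add(-809824, Mul(-1, Rational(-8722221, 13))), 445633) = Add(Add(-809824, Rational(8722221, 13)), 445633) = Add(Rational(-1805491, 13), 445633) = Rational(3987738, 13)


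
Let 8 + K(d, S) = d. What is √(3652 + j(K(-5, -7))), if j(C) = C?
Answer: √3639 ≈ 60.324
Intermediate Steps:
K(d, S) = -8 + d
√(3652 + j(K(-5, -7))) = √(3652 + (-8 - 5)) = √(3652 - 13) = √3639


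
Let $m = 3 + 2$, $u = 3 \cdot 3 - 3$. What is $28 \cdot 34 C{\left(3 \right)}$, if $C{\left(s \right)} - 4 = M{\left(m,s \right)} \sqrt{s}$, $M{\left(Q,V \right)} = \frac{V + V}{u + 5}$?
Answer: $3808 + \frac{5712 \sqrt{3}}{11} \approx 4707.4$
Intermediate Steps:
$u = 6$ ($u = 9 - 3 = 6$)
$m = 5$
$M{\left(Q,V \right)} = \frac{2 V}{11}$ ($M{\left(Q,V \right)} = \frac{V + V}{6 + 5} = \frac{2 V}{11}$)
$C{\left(s \right)} = 4 + \frac{2 s^{\frac{3}{2}}}{11}$ ($C{\left(s \right)} = 4 + \frac{2 s}{11} \sqrt{s} = 4 + \frac{2 s^{\frac{3}{2}}}{11}$)
$28 \cdot 34 C{\left(3 \right)} = 28 \cdot 34 \left(4 + \frac{2 \cdot 3^{\frac{3}{2}}}{11}\right) = 952 \left(4 + \frac{2 \cdot 3 \sqrt{3}}{11}\right) = 952 \left(4 + \frac{6 \sqrt{3}}{11}\right) = 3808 + \frac{5712 \sqrt{3}}{11}$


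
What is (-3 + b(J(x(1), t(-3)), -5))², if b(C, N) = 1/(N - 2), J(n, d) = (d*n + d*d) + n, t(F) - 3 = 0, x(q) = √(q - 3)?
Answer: 484/49 ≈ 9.8775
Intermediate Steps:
x(q) = √(-3 + q)
t(F) = 3 (t(F) = 3 + 0 = 3)
J(n, d) = n + d² + d*n (J(n, d) = (d*n + d²) + n = (d² + d*n) + n = n + d² + d*n)
b(C, N) = 1/(-2 + N)
(-3 + b(J(x(1), t(-3)), -5))² = (-3 + 1/(-2 - 5))² = (-3 + 1/(-7))² = (-3 - ⅐)² = (-22/7)² = 484/49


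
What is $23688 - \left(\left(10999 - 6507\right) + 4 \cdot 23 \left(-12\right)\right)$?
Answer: $20300$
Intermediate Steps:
$23688 - \left(\left(10999 - 6507\right) + 4 \cdot 23 \left(-12\right)\right) = 23688 - \left(\left(10999 - 6507\right) + 92 \left(-12\right)\right) = 23688 - \left(4492 - 1104\right) = 23688 - 3388 = 20300$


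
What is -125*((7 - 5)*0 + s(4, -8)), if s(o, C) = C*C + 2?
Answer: -8250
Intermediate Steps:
s(o, C) = 2 + C² (s(o, C) = C² + 2 = 2 + C²)
-125*((7 - 5)*0 + s(4, -8)) = -125*((7 - 5)*0 + (2 + (-8)²)) = -125*(2*0 + (2 + 64)) = -125*(0 + 66) = -125*66 = -8250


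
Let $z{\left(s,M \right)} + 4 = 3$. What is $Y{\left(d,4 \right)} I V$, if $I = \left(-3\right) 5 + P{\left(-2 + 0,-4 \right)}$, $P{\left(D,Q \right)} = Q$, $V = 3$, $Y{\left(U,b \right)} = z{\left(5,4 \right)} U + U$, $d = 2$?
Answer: $0$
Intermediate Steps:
$z{\left(s,M \right)} = -1$ ($z{\left(s,M \right)} = -4 + 3 = -1$)
$Y{\left(U,b \right)} = 0$ ($Y{\left(U,b \right)} = - U + U = 0$)
$I = -19$ ($I = \left(-3\right) 5 - 4 = -15 - 4 = -19$)
$Y{\left(d,4 \right)} I V = 0 \left(-19\right) 3 = 0 \cdot 3 = 0$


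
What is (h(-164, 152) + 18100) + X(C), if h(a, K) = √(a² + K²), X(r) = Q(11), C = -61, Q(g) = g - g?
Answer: 18100 + 100*√5 ≈ 18324.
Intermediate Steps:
Q(g) = 0
X(r) = 0
h(a, K) = √(K² + a²)
(h(-164, 152) + 18100) + X(C) = (√(152² + (-164)²) + 18100) + 0 = (√(23104 + 26896) + 18100) + 0 = (√50000 + 18100) + 0 = (100*√5 + 18100) + 0 = (18100 + 100*√5) + 0 = 18100 + 100*√5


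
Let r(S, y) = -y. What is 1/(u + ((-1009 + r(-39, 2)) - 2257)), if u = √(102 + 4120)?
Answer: -1634/5337801 - √4222/10675602 ≈ -0.00031220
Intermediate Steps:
u = √4222 ≈ 64.977
1/(u + ((-1009 + r(-39, 2)) - 2257)) = 1/(√4222 + ((-1009 - 1*2) - 2257)) = 1/(√4222 + ((-1009 - 2) - 2257)) = 1/(√4222 + (-1011 - 2257)) = 1/(√4222 - 3268) = 1/(-3268 + √4222)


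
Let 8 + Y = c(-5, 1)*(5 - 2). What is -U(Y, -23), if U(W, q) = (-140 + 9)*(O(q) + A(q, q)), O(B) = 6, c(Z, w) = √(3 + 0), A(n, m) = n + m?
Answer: -5240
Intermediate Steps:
A(n, m) = m + n
c(Z, w) = √3
Y = -8 + 3*√3 (Y = -8 + √3*(5 - 2) = -8 + √3*3 = -8 + 3*√3 ≈ -2.8038)
U(W, q) = -786 - 262*q (U(W, q) = (-140 + 9)*(6 + (q + q)) = -131*(6 + 2*q) = -786 - 262*q)
-U(Y, -23) = -(-786 - 262*(-23)) = -(-786 + 6026) = -1*5240 = -5240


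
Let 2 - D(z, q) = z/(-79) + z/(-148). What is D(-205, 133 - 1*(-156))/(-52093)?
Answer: 23151/609071356 ≈ 3.8010e-5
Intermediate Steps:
D(z, q) = 2 + 227*z/11692 (D(z, q) = 2 - (z/(-79) + z/(-148)) = 2 - (z*(-1/79) + z*(-1/148)) = 2 - (-z/79 - z/148) = 2 - (-227)*z/11692 = 2 + 227*z/11692)
D(-205, 133 - 1*(-156))/(-52093) = (2 + (227/11692)*(-205))/(-52093) = (2 - 46535/11692)*(-1/52093) = -23151/11692*(-1/52093) = 23151/609071356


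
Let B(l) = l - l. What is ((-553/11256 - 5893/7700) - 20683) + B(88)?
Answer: -64024679261/3095400 ≈ -20684.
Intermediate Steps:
B(l) = 0
((-553/11256 - 5893/7700) - 20683) + B(88) = ((-553/11256 - 5893/7700) - 20683) + 0 = ((-553*1/11256 - 5893*1/7700) - 20683) + 0 = ((-79/1608 - 5893/7700) - 20683) + 0 = (-2521061/3095400 - 20683) + 0 = -64024679261/3095400 + 0 = -64024679261/3095400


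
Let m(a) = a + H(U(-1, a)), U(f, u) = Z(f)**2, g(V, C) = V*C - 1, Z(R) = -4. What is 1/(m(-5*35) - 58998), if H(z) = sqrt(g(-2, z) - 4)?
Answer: -59173/3501443966 - I*sqrt(37)/3501443966 ≈ -1.69e-5 - 1.7372e-9*I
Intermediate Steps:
g(V, C) = -1 + C*V (g(V, C) = C*V - 1 = -1 + C*V)
U(f, u) = 16 (U(f, u) = (-4)**2 = 16)
H(z) = sqrt(-5 - 2*z) (H(z) = sqrt((-1 + z*(-2)) - 4) = sqrt((-1 - 2*z) - 4) = sqrt(-5 - 2*z))
m(a) = a + I*sqrt(37) (m(a) = a + sqrt(-5 - 2*16) = a + sqrt(-5 - 32) = a + sqrt(-37) = a + I*sqrt(37))
1/(m(-5*35) - 58998) = 1/((-5*35 + I*sqrt(37)) - 58998) = 1/((-175 + I*sqrt(37)) - 58998) = 1/(-59173 + I*sqrt(37))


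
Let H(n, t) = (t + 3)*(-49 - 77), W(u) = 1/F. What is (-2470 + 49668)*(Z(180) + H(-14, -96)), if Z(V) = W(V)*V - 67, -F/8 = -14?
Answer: 7699716527/14 ≈ 5.4998e+8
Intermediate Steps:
F = 112 (F = -8*(-14) = 112)
W(u) = 1/112
H(n, t) = -378 - 126*t (H(n, t) = (3 + t)*(-126) = -378 - 126*t)
Z(V) = -67 + V/112 (Z(V) = V/112 - 67 = -67 + V/112)
(-2470 + 49668)*(Z(180) + H(-14, -96)) = (-2470 + 49668)*((-67 + (1/112)*180) + (-378 - 126*(-96))) = 47198*((-67 + 45/28) + (-378 + 12096)) = 47198*(-1831/28 + 11718) = 47198*(326273/28) = 7699716527/14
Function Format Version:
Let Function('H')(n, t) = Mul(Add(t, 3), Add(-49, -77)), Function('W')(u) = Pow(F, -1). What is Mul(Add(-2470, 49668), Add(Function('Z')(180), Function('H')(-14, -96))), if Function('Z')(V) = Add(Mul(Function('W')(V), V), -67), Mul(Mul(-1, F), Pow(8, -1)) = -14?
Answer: Rational(7699716527, 14) ≈ 5.4998e+8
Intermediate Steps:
F = 112 (F = Mul(-8, -14) = 112)
Function('W')(u) = Rational(1, 112) (Function('W')(u) = Pow(112, -1) = Rational(1, 112))
Function('H')(n, t) = Add(-378, Mul(-126, t)) (Function('H')(n, t) = Mul(Add(3, t), -126) = Add(-378, Mul(-126, t)))
Function('Z')(V) = Add(-67, Mul(Rational(1, 112), V)) (Function('Z')(V) = Add(Mul(Rational(1, 112), V), -67) = Add(-67, Mul(Rational(1, 112), V)))
Mul(Add(-2470, 49668), Add(Function('Z')(180), Function('H')(-14, -96))) = Mul(Add(-2470, 49668), Add(Add(-67, Mul(Rational(1, 112), 180)), Add(-378, Mul(-126, -96)))) = Mul(47198, Add(Add(-67, Rational(45, 28)), Add(-378, 12096))) = Mul(47198, Add(Rational(-1831, 28), 11718)) = Mul(47198, Rational(326273, 28)) = Rational(7699716527, 14)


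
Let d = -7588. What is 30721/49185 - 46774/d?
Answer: 180977867/26658270 ≈ 6.7888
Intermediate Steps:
30721/49185 - 46774/d = 30721/49185 - 46774/(-7588) = 30721*(1/49185) - 46774*(-1/7588) = 30721/49185 + 3341/542 = 180977867/26658270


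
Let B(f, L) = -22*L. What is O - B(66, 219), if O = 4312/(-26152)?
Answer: 2249929/467 ≈ 4817.8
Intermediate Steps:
O = -77/467 (O = 4312*(-1/26152) = -77/467 ≈ -0.16488)
O - B(66, 219) = -77/467 - (-22)*219 = -77/467 - 1*(-4818) = -77/467 + 4818 = 2249929/467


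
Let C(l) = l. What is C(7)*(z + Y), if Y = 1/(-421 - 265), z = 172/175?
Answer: 16831/2450 ≈ 6.8698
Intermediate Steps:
z = 172/175 (z = 172*(1/175) = 172/175 ≈ 0.98286)
Y = -1/686 (Y = 1/(-686) = -1/686 ≈ -0.0014577)
C(7)*(z + Y) = 7*(172/175 - 1/686) = 7*(16831/17150) = 16831/2450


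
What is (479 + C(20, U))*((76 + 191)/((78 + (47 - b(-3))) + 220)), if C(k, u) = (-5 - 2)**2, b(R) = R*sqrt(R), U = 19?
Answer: 1351020/3307 - 11748*I*sqrt(3)/3307 ≈ 408.53 - 6.153*I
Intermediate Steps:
b(R) = R**(3/2)
C(k, u) = 49 (C(k, u) = (-7)**2 = 49)
(479 + C(20, U))*((76 + 191)/((78 + (47 - b(-3))) + 220)) = (479 + 49)*((76 + 191)/((78 + (47 - (-3)**(3/2))) + 220)) = 528*(267/((78 + (47 - (-3)*I*sqrt(3))) + 220)) = 528*(267/((78 + (47 + 3*I*sqrt(3))) + 220)) = 528*(267/((125 + 3*I*sqrt(3)) + 220)) = 528*(267/(345 + 3*I*sqrt(3))) = 140976/(345 + 3*I*sqrt(3))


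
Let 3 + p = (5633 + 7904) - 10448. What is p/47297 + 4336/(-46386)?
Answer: -30966298/1096959321 ≈ -0.028229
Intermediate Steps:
p = 3086 (p = -3 + ((5633 + 7904) - 10448) = -3 + (13537 - 10448) = -3 + 3089 = 3086)
p/47297 + 4336/(-46386) = 3086/47297 + 4336/(-46386) = 3086*(1/47297) + 4336*(-1/46386) = 3086/47297 - 2168/23193 = -30966298/1096959321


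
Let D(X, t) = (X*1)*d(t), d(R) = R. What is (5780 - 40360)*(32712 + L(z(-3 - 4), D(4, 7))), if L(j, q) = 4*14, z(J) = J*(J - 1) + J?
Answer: -1133117440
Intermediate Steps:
D(X, t) = X*t (D(X, t) = (X*1)*t = X*t)
z(J) = J + J*(-1 + J) (z(J) = J*(-1 + J) + J = J + J*(-1 + J))
L(j, q) = 56
(5780 - 40360)*(32712 + L(z(-3 - 4), D(4, 7))) = (5780 - 40360)*(32712 + 56) = -34580*32768 = -1133117440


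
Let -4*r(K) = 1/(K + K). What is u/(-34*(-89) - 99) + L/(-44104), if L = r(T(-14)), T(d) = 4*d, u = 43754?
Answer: 864517431441/57833398784 ≈ 14.948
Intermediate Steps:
r(K) = -1/(8*K) (r(K) = -1/(4*(K + K)) = -1/(2*K)/4 = -1/(8*K))
L = 1/448 (L = -1/(8*(4*(-14))) = -⅛/(-56) = -⅛*(-1/56) = 1/448 ≈ 0.0022321)
u/(-34*(-89) - 99) + L/(-44104) = 43754/(-34*(-89) - 99) + (1/448)/(-44104) = 43754/(3026 - 99) + (1/448)*(-1/44104) = 43754/2927 - 1/19758592 = 864517431441/57833398784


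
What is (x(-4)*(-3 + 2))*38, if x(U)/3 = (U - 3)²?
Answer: -5586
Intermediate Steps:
x(U) = 3*(-3 + U)² (x(U) = 3*(U - 3)² = 3*(-3 + U)²)
(x(-4)*(-3 + 2))*38 = ((3*(-3 - 4)²)*(-3 + 2))*38 = ((3*(-7)²)*(-1))*38 = ((3*49)*(-1))*38 = (147*(-1))*38 = -147*38 = -5586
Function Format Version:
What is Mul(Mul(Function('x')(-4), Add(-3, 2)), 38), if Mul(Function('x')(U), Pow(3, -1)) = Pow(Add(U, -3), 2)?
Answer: -5586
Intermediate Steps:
Function('x')(U) = Mul(3, Pow(Add(-3, U), 2)) (Function('x')(U) = Mul(3, Pow(Add(U, -3), 2)) = Mul(3, Pow(Add(-3, U), 2)))
Mul(Mul(Function('x')(-4), Add(-3, 2)), 38) = Mul(Mul(Mul(3, Pow(Add(-3, -4), 2)), Add(-3, 2)), 38) = Mul(Mul(Mul(3, Pow(-7, 2)), -1), 38) = Mul(Mul(Mul(3, 49), -1), 38) = Mul(Mul(147, -1), 38) = Mul(-147, 38) = -5586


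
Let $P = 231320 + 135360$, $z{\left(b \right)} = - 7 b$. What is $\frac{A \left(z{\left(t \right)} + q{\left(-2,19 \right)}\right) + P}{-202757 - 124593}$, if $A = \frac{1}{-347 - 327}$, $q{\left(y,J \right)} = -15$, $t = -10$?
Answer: $- \frac{49428453}{44126780} \approx -1.1201$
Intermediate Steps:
$A = - \frac{1}{674}$ ($A = \frac{1}{-674} = - \frac{1}{674} \approx -0.0014837$)
$P = 366680$
$\frac{A \left(z{\left(t \right)} + q{\left(-2,19 \right)}\right) + P}{-202757 - 124593} = \frac{- \frac{\left(-7\right) \left(-10\right) - 15}{674} + 366680}{-202757 - 124593} = \frac{- \frac{70 - 15}{674} + 366680}{-327350} = \left(\left(- \frac{1}{674}\right) 55 + 366680\right) \left(- \frac{1}{327350}\right) = \left(- \frac{55}{674} + 366680\right) \left(- \frac{1}{327350}\right) = \frac{247142265}{674} \left(- \frac{1}{327350}\right) = - \frac{49428453}{44126780}$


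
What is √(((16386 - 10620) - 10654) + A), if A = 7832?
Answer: 8*√46 ≈ 54.259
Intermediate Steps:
√(((16386 - 10620) - 10654) + A) = √(((16386 - 10620) - 10654) + 7832) = √((5766 - 10654) + 7832) = √(-4888 + 7832) = √2944 = 8*√46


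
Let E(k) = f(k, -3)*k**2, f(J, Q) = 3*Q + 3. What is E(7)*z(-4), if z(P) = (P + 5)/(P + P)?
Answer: 147/4 ≈ 36.750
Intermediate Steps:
f(J, Q) = 3 + 3*Q
z(P) = (5 + P)/(2*P) (z(P) = (5 + P)/((2*P)) = (5 + P)*(1/(2*P)) = (5 + P)/(2*P))
E(k) = -6*k**2 (E(k) = (3 + 3*(-3))*k**2 = (3 - 9)*k**2 = -6*k**2)
E(7)*z(-4) = (-6*7**2)*((1/2)*(5 - 4)/(-4)) = (-6*49)*((1/2)*(-1/4)*1) = -294*(-1/8) = 147/4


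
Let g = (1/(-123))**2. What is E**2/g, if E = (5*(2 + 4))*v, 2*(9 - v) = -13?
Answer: 3271268025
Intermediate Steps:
v = 31/2 (v = 9 - 1/2*(-13) = 9 + 13/2 = 31/2 ≈ 15.500)
E = 465 (E = (5*(2 + 4))*(31/2) = (5*6)*(31/2) = 30*(31/2) = 465)
g = 1/15129 (g = (-1/123)**2 = 1/15129 ≈ 6.6098e-5)
E**2/g = 465**2/(1/15129) = 216225*15129 = 3271268025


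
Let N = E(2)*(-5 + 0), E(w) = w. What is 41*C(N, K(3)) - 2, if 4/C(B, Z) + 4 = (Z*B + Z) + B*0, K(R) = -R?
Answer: 118/23 ≈ 5.1304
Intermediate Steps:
N = -10 (N = 2*(-5 + 0) = 2*(-5) = -10)
C(B, Z) = 4/(-4 + Z + B*Z) (C(B, Z) = 4/(-4 + ((Z*B + Z) + B*0)) = 4/(-4 + ((B*Z + Z) + 0)) = 4/(-4 + ((Z + B*Z) + 0)) = 4/(-4 + (Z + B*Z)) = 4/(-4 + Z + B*Z))
41*C(N, K(3)) - 2 = 41*(4/(-4 - 1*3 - (-10)*3)) - 2 = 41*(4/(-4 - 3 - 10*(-3))) - 2 = 41*(4/(-4 - 3 + 30)) - 2 = 41*(4/23) - 2 = 164/23 - 2 = 118/23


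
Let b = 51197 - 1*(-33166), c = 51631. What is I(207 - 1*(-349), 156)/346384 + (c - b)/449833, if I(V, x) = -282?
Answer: -5732346997/77907476936 ≈ -0.073579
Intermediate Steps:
b = 84363 (b = 51197 + 33166 = 84363)
I(207 - 1*(-349), 156)/346384 + (c - b)/449833 = -282/346384 + (51631 - 1*84363)/449833 = -282*1/346384 + (51631 - 84363)*(1/449833) = -141/173192 - 32732*1/449833 = -141/173192 - 32732/449833 = -5732346997/77907476936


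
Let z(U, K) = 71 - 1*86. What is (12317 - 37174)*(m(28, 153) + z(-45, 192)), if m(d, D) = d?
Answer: -323141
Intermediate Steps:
z(U, K) = -15 (z(U, K) = 71 - 86 = -15)
(12317 - 37174)*(m(28, 153) + z(-45, 192)) = (12317 - 37174)*(28 - 15) = -24857*13 = -323141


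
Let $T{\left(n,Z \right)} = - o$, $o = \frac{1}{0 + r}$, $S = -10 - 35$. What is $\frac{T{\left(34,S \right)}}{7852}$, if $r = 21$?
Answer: $- \frac{1}{164892} \approx -6.0646 \cdot 10^{-6}$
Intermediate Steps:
$S = -45$
$o = \frac{1}{21}$ ($o = \frac{1}{0 + 21} = \frac{1}{21} \approx 0.047619$)
$T{\left(n,Z \right)} = - \frac{1}{21}$ ($T{\left(n,Z \right)} = \left(-1\right) \frac{1}{21} = - \frac{1}{21}$)
$\frac{T{\left(34,S \right)}}{7852} = - \frac{1}{21 \cdot 7852} = \left(- \frac{1}{21}\right) \frac{1}{7852} = - \frac{1}{164892}$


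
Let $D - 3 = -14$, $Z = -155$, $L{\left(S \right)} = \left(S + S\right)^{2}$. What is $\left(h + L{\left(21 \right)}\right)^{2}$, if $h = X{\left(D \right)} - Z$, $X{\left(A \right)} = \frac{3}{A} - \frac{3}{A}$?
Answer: $3682561$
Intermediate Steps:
$L{\left(S \right)} = 4 S^{2}$ ($L{\left(S \right)} = \left(2 S\right)^{2} = 4 S^{2}$)
$D = -11$ ($D = 3 - 14 = -11$)
$X{\left(A \right)} = 0$
$h = 155$ ($h = 0 - -155 = 0 + 155 = 155$)
$\left(h + L{\left(21 \right)}\right)^{2} = \left(155 + 4 \cdot 21^{2}\right)^{2} = \left(155 + 4 \cdot 441\right)^{2} = \left(155 + 1764\right)^{2} = 1919^{2} = 3682561$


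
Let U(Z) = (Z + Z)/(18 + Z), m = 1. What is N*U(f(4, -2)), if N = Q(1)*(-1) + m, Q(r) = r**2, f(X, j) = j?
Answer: 0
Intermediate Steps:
U(Z) = 2*Z/(18 + Z) (U(Z) = (2*Z)/(18 + Z) = 2*Z/(18 + Z))
N = 0 (N = 1**2*(-1) + 1 = 1*(-1) + 1 = -1 + 1 = 0)
N*U(f(4, -2)) = 0*(2*(-2)/(18 - 2)) = 0*(2*(-2)/16) = 0*(2*(-2)*(1/16)) = 0*(-1/4) = 0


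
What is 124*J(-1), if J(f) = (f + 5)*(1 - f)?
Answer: 992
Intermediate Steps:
J(f) = (1 - f)*(5 + f) (J(f) = (5 + f)*(1 - f) = (1 - f)*(5 + f))
124*J(-1) = 124*(5 - 1*(-1)² - 4*(-1)) = 124*(5 - 1*1 + 4) = 124*(5 - 1 + 4) = 124*8 = 992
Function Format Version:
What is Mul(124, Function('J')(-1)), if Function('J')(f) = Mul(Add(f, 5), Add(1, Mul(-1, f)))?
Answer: 992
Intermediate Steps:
Function('J')(f) = Mul(Add(1, Mul(-1, f)), Add(5, f)) (Function('J')(f) = Mul(Add(5, f), Add(1, Mul(-1, f))) = Mul(Add(1, Mul(-1, f)), Add(5, f)))
Mul(124, Function('J')(-1)) = Mul(124, Add(5, Mul(-1, Pow(-1, 2)), Mul(-4, -1))) = Mul(124, Add(5, Mul(-1, 1), 4)) = Mul(124, Add(5, -1, 4)) = Mul(124, 8) = 992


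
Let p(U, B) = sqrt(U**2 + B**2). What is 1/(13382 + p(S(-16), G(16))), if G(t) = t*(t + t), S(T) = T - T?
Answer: 1/13894 ≈ 7.1974e-5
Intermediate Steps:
S(T) = 0
G(t) = 2*t**2 (G(t) = t*(2*t) = 2*t**2)
p(U, B) = sqrt(B**2 + U**2)
1/(13382 + p(S(-16), G(16))) = 1/(13382 + sqrt((2*16**2)**2 + 0**2)) = 1/(13382 + sqrt((2*256)**2 + 0)) = 1/(13382 + sqrt(512**2 + 0)) = 1/(13382 + sqrt(262144 + 0)) = 1/(13382 + sqrt(262144)) = 1/(13382 + 512) = 1/13894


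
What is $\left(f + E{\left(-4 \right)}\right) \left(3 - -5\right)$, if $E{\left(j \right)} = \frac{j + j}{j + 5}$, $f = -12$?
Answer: $-160$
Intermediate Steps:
$E{\left(j \right)} = \frac{2 j}{5 + j}$
$\left(f + E{\left(-4 \right)}\right) \left(3 - -5\right) = \left(-12 + 2 \left(-4\right) \frac{1}{5 - 4}\right) \left(3 - -5\right) = \left(-12 + 2 \left(-4\right) 1^{-1}\right) \left(3 + 5\right) = \left(-12 + 2 \left(-4\right) 1\right) 8 = \left(-12 - 8\right) 8 = \left(-20\right) 8 = -160$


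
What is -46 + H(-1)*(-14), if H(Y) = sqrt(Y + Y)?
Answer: -46 - 14*I*sqrt(2) ≈ -46.0 - 19.799*I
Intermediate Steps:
H(Y) = sqrt(2)*sqrt(Y) (H(Y) = sqrt(2*Y) = sqrt(2)*sqrt(Y))
-46 + H(-1)*(-14) = -46 + (sqrt(2)*sqrt(-1))*(-14) = -46 + (sqrt(2)*I)*(-14) = -46 + (I*sqrt(2))*(-14) = -46 - 14*I*sqrt(2)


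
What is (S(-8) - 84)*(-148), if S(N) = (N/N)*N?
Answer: 13616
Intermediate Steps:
S(N) = N (S(N) = 1*N = N)
(S(-8) - 84)*(-148) = (-8 - 84)*(-148) = -92*(-148) = 13616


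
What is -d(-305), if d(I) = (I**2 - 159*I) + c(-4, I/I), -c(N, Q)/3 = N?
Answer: -141532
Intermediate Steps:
c(N, Q) = -3*N
d(I) = 12 + I**2 - 159*I (d(I) = (I**2 - 159*I) - 3*(-4) = (I**2 - 159*I) + 12 = 12 + I**2 - 159*I)
-d(-305) = -(12 + (-305)**2 - 159*(-305)) = -(12 + 93025 + 48495) = -1*141532 = -141532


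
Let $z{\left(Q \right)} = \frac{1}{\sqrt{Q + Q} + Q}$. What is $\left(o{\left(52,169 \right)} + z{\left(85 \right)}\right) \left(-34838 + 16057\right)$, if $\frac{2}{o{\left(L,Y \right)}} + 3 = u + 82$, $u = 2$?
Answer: $- \frac{4638907}{6723} + \frac{18781 \sqrt{170}}{7055} \approx -655.3$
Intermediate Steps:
$o{\left(L,Y \right)} = \frac{2}{81}$ ($o{\left(L,Y \right)} = \frac{2}{-3 + \left(2 + 82\right)} = \frac{2}{-3 + 84} = \frac{2}{81}$)
$z{\left(Q \right)} = \frac{1}{Q + \sqrt{2} \sqrt{Q}}$ ($z{\left(Q \right)} = \frac{1}{\sqrt{2 Q} + Q} = \frac{1}{\sqrt{2} \sqrt{Q} + Q} = \frac{1}{Q + \sqrt{2} \sqrt{Q}}$)
$\left(o{\left(52,169 \right)} + z{\left(85 \right)}\right) \left(-34838 + 16057\right) = \left(\frac{2}{81} + \frac{1}{85 + \sqrt{2} \sqrt{85}}\right) \left(-34838 + 16057\right) = \left(\frac{2}{81} + \frac{1}{85 + \sqrt{170}}\right) \left(-18781\right) = - \frac{37562}{81} - \frac{18781}{85 + \sqrt{170}}$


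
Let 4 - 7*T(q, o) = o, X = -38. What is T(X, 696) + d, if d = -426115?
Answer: -2983497/7 ≈ -4.2621e+5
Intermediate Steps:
T(q, o) = 4/7 - o/7
T(X, 696) + d = (4/7 - ⅐*696) - 426115 = (4/7 - 696/7) - 426115 = -692/7 - 426115 = -2983497/7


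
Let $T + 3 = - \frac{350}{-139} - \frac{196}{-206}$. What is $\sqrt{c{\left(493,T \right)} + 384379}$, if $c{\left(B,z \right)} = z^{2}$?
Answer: $\frac{2 \sqrt{19697175759293}}{14317} \approx 619.98$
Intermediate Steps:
$T = \frac{6721}{14317}$ ($T = -3 - \left(- \frac{350}{139} - \frac{98}{103}\right) = -3 - - \frac{49672}{14317} = -3 + \left(\frac{350}{139} + \frac{98}{103}\right) = -3 + \frac{49672}{14317} = \frac{6721}{14317} \approx 0.46944$)
$\sqrt{c{\left(493,T \right)} + 384379} = \sqrt{\left(\frac{6721}{14317}\right)^{2} + 384379} = \sqrt{\frac{45171841}{204976489} + 384379} = \sqrt{\frac{78788703037172}{204976489}} = \frac{2 \sqrt{19697175759293}}{14317}$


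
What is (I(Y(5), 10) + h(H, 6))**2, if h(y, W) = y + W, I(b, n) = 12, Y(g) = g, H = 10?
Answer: 784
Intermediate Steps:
h(y, W) = W + y
(I(Y(5), 10) + h(H, 6))**2 = (12 + (6 + 10))**2 = (12 + 16)**2 = 28**2 = 784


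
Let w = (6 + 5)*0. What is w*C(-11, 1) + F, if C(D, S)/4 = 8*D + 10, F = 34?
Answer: 34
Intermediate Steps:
w = 0 (w = 11*0 = 0)
C(D, S) = 40 + 32*D (C(D, S) = 4*(8*D + 10) = 4*(10 + 8*D) = 40 + 32*D)
w*C(-11, 1) + F = 0*(40 + 32*(-11)) + 34 = 0*(40 - 352) + 34 = 0*(-312) + 34 = 0 + 34 = 34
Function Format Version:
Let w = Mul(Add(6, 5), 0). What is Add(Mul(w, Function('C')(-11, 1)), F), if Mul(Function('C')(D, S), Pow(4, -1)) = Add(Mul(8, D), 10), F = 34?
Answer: 34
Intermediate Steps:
w = 0 (w = Mul(11, 0) = 0)
Function('C')(D, S) = Add(40, Mul(32, D)) (Function('C')(D, S) = Mul(4, Add(Mul(8, D), 10)) = Mul(4, Add(10, Mul(8, D))) = Add(40, Mul(32, D)))
Add(Mul(w, Function('C')(-11, 1)), F) = Add(Mul(0, Add(40, Mul(32, -11))), 34) = Add(Mul(0, Add(40, -352)), 34) = Add(Mul(0, -312), 34) = Add(0, 34) = 34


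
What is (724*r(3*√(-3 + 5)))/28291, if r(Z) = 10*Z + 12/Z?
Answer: 23168*√2/28291 ≈ 1.1581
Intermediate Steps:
(724*r(3*√(-3 + 5)))/28291 = (724*(10*(3*√(-3 + 5)) + 12/((3*√(-3 + 5)))))/28291 = (724*(10*(3*√2) + 12/((3*√2))))*(1/28291) = (724*(30*√2 + 12*(√2/6)))*(1/28291) = (724*(30*√2 + 2*√2))*(1/28291) = (724*(32*√2))*(1/28291) = (23168*√2)*(1/28291) = 23168*√2/28291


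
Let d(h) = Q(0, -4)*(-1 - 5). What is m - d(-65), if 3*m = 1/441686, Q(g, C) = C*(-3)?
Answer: 95404177/1325058 ≈ 72.000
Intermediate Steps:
Q(g, C) = -3*C
d(h) = -72 (d(h) = (-3*(-4))*(-1 - 5) = 12*(-6) = -72)
m = 1/1325058 (m = (⅓)/441686 = (⅓)*(1/441686) = 1/1325058 ≈ 7.5468e-7)
m - d(-65) = 1/1325058 - 1*(-72) = 1/1325058 + 72 = 95404177/1325058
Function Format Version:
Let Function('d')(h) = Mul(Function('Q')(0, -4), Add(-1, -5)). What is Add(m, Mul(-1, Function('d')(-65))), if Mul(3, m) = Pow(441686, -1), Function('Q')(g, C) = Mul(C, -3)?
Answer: Rational(95404177, 1325058) ≈ 72.000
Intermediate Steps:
Function('Q')(g, C) = Mul(-3, C)
Function('d')(h) = -72 (Function('d')(h) = Mul(Mul(-3, -4), Add(-1, -5)) = Mul(12, -6) = -72)
m = Rational(1, 1325058) (m = Mul(Rational(1, 3), Pow(441686, -1)) = Mul(Rational(1, 3), Rational(1, 441686)) = Rational(1, 1325058) ≈ 7.5468e-7)
Add(m, Mul(-1, Function('d')(-65))) = Add(Rational(1, 1325058), Mul(-1, -72)) = Add(Rational(1, 1325058), 72) = Rational(95404177, 1325058)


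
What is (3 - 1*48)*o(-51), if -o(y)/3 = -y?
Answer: 6885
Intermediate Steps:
o(y) = 3*y (o(y) = -(-3)*y = 3*y)
(3 - 1*48)*o(-51) = (3 - 1*48)*(3*(-51)) = (3 - 48)*(-153) = -45*(-153) = 6885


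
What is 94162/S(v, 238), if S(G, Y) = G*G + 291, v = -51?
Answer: 47081/1446 ≈ 32.559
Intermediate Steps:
S(G, Y) = 291 + G**2 (S(G, Y) = G**2 + 291 = 291 + G**2)
94162/S(v, 238) = 94162/(291 + (-51)**2) = 94162/(291 + 2601) = 94162/2892 = 94162*(1/2892) = 47081/1446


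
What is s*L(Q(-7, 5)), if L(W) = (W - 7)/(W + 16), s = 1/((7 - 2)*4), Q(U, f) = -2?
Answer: -9/280 ≈ -0.032143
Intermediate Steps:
s = 1/20 (s = (¼)/5 = (⅕)*(¼) = 1/20 ≈ 0.050000)
L(W) = (-7 + W)/(16 + W)
s*L(Q(-7, 5)) = ((-7 - 2)/(16 - 2))/20 = (-9/14)/20 = ((1/14)*(-9))/20 = (1/20)*(-9/14) = -9/280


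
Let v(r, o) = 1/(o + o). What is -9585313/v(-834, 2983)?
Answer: -57185977358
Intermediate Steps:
v(r, o) = 1/(2*o)
-9585313/v(-834, 2983) = -9585313/((1/2)/2983) = -9585313/((1/2)*(1/2983)) = -9585313/1/5966 = -9585313*5966 = -57185977358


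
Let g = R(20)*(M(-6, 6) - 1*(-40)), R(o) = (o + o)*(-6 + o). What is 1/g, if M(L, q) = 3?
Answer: 1/24080 ≈ 4.1528e-5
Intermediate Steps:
R(o) = 2*o*(-6 + o) (R(o) = (2*o)*(-6 + o) = 2*o*(-6 + o))
g = 24080 (g = (2*20*(-6 + 20))*(3 - 1*(-40)) = (2*20*14)*(3 + 40) = 560*43 = 24080)
1/g = 1/24080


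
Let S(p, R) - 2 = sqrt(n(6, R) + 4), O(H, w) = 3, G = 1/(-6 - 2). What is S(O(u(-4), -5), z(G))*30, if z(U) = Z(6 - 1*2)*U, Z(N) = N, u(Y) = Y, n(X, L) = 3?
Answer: 60 + 30*sqrt(7) ≈ 139.37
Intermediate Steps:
G = -1/8 (G = 1/(-8) = -1/8 ≈ -0.12500)
z(U) = 4*U (z(U) = (6 - 1*2)*U = (6 - 2)*U = 4*U)
S(p, R) = 2 + sqrt(7) (S(p, R) = 2 + sqrt(3 + 4) = 2 + sqrt(7))
S(O(u(-4), -5), z(G))*30 = (2 + sqrt(7))*30 = 60 + 30*sqrt(7)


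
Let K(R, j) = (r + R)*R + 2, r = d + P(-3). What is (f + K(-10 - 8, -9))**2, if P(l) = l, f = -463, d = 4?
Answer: 24025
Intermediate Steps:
r = 1 (r = 4 - 3 = 1)
K(R, j) = 2 + R*(1 + R) (K(R, j) = (1 + R)*R + 2 = R*(1 + R) + 2 = 2 + R*(1 + R))
(f + K(-10 - 8, -9))**2 = (-463 + (2 + (-10 - 8) + (-10 - 8)**2))**2 = (-463 + (2 - 18 + (-18)**2))**2 = (-463 + (2 - 18 + 324))**2 = (-463 + 308)**2 = (-155)**2 = 24025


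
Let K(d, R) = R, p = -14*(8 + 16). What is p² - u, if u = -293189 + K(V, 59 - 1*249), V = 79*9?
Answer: 406275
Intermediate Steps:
p = -336 (p = -14*24 = -336)
V = 711
u = -293379 (u = -293189 + (59 - 1*249) = -293189 + (59 - 249) = -293189 - 190 = -293379)
p² - u = (-336)² - 1*(-293379) = 112896 + 293379 = 406275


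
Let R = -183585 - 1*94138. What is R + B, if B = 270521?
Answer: -7202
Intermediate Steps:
R = -277723 (R = -183585 - 94138 = -277723)
R + B = -277723 + 270521 = -7202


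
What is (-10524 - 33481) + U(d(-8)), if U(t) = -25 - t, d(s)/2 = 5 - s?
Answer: -44056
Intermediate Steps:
d(s) = 10 - 2*s (d(s) = 2*(5 - s) = 10 - 2*s)
(-10524 - 33481) + U(d(-8)) = (-10524 - 33481) + (-25 - (10 - 2*(-8))) = -44005 + (-25 - (10 + 16)) = -44005 + (-25 - 1*26) = -44005 + (-25 - 26) = -44005 - 51 = -44056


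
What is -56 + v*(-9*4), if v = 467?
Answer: -16868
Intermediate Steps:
-56 + v*(-9*4) = -56 + 467*(-9*4) = -56 + 467*(-36) = -56 - 16812 = -16868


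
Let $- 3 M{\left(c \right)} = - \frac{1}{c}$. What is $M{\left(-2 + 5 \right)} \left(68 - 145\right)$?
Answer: $- \frac{77}{9} \approx -8.5556$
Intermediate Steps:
$M{\left(c \right)} = \frac{1}{3 c}$ ($M{\left(c \right)} = - \frac{\left(-1\right) \frac{1}{c}}{3} = \frac{1}{3 c}$)
$M{\left(-2 + 5 \right)} \left(68 - 145\right) = \frac{1}{3 \left(-2 + 5\right)} \left(68 - 145\right) = \frac{1}{3 \cdot 3} \left(-77\right) = \frac{1}{3} \cdot \frac{1}{3} \left(-77\right) = \frac{1}{9} \left(-77\right) = - \frac{77}{9}$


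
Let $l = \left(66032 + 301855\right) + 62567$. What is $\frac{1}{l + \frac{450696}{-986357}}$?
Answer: $\frac{986357}{424580865382} \approx 2.3231 \cdot 10^{-6}$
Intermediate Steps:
$l = 430454$ ($l = 367887 + 62567 = 430454$)
$\frac{1}{l + \frac{450696}{-986357}} = \frac{1}{430454 + \frac{450696}{-986357}} = \frac{1}{430454 + 450696 \left(- \frac{1}{986357}\right)} = \frac{1}{430454 - \frac{450696}{986357}} = \frac{1}{\frac{424580865382}{986357}} = \frac{986357}{424580865382}$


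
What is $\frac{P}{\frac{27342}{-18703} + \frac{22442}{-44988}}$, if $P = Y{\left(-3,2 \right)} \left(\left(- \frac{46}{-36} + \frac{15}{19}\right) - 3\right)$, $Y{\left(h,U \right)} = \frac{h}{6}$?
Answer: $- \frac{22367497493}{94038293454} \approx -0.23786$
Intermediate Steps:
$Y{\left(h,U \right)} = \frac{h}{6}$ ($Y{\left(h,U \right)} = h \frac{1}{6} = \frac{h}{6}$)
$P = \frac{319}{684}$ ($P = \frac{1}{6} \left(-3\right) \left(\left(- \frac{46}{-36} + \frac{15}{19}\right) - 3\right) = - \frac{\left(\left(-46\right) \left(- \frac{1}{36}\right) + 15 \cdot \frac{1}{19}\right) - 3}{2} = - \frac{\left(\frac{23}{18} + \frac{15}{19}\right) - 3}{2} = - \frac{\frac{707}{342} - 3}{2} = \left(- \frac{1}{2}\right) \left(- \frac{319}{342}\right) = \frac{319}{684} \approx 0.46637$)
$\frac{P}{\frac{27342}{-18703} + \frac{22442}{-44988}} = \frac{319}{684 \left(\frac{27342}{-18703} + \frac{22442}{-44988}\right)} = \frac{319}{684 \left(27342 \left(- \frac{1}{18703}\right) + 22442 \left(- \frac{1}{44988}\right)\right)} = \frac{319}{684 \left(- \frac{27342}{18703} - \frac{11221}{22494}\right)} = \frac{319}{684 \left(- \frac{824897311}{420705282}\right)} = \frac{319}{684} \left(- \frac{420705282}{824897311}\right) = - \frac{22367497493}{94038293454}$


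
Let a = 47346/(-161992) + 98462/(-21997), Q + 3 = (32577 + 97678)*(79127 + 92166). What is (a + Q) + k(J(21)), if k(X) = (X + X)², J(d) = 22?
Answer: 39752192139566008643/1781669012 ≈ 2.2312e+10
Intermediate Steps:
Q = 22311769712 (Q = -3 + (32577 + 97678)*(79127 + 92166) = -3 + 130255*171293 = -3 + 22311769715 = 22311769712)
a = -8495763133/1781669012 (a = 47346*(-1/161992) + 98462*(-1/21997) = -23673/80996 - 98462/21997 = -8495763133/1781669012 ≈ -4.7684)
k(X) = 4*X² (k(X) = (2*X)² = 4*X²)
(a + Q) + k(J(21)) = (-8495763133/1781669012 + 22311769712) + 4*22² = 39752188690254801411/1781669012 + 4*484 = 39752188690254801411/1781669012 + 1936 = 39752192139566008643/1781669012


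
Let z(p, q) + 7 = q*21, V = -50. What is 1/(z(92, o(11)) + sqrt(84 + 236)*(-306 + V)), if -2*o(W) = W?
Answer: 98/32432411 - 11392*sqrt(5)/162162055 ≈ -0.00015406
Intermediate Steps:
o(W) = -W/2
z(p, q) = -7 + 21*q (z(p, q) = -7 + q*21 = -7 + 21*q)
1/(z(92, o(11)) + sqrt(84 + 236)*(-306 + V)) = 1/((-7 + 21*(-1/2*11)) + sqrt(84 + 236)*(-306 - 50)) = 1/((-7 + 21*(-11/2)) + sqrt(320)*(-356)) = 1/((-7 - 231/2) + (8*sqrt(5))*(-356)) = 1/(-245/2 - 2848*sqrt(5))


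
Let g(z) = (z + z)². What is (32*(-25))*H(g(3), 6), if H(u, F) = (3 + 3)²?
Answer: -28800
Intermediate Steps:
g(z) = 4*z² (g(z) = (2*z)² = 4*z²)
H(u, F) = 36 (H(u, F) = 6² = 36)
(32*(-25))*H(g(3), 6) = (32*(-25))*36 = -800*36 = -28800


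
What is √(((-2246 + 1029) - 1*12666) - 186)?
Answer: I*√14069 ≈ 118.61*I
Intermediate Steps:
√(((-2246 + 1029) - 1*12666) - 186) = √((-1217 - 12666) - 186) = √(-13883 - 186) = √(-14069) = I*√14069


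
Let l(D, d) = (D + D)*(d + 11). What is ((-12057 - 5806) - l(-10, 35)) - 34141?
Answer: -51084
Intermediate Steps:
l(D, d) = 2*D*(11 + d) (l(D, d) = (2*D)*(11 + d) = 2*D*(11 + d))
((-12057 - 5806) - l(-10, 35)) - 34141 = ((-12057 - 5806) - 2*(-10)*(11 + 35)) - 34141 = (-17863 - 2*(-10)*46) - 34141 = (-17863 - 1*(-920)) - 34141 = (-17863 + 920) - 34141 = -16943 - 34141 = -51084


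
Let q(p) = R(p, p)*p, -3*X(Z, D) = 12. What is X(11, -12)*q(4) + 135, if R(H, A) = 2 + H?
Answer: 39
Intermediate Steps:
X(Z, D) = -4 (X(Z, D) = -⅓*12 = -4)
q(p) = p*(2 + p) (q(p) = (2 + p)*p = p*(2 + p))
X(11, -12)*q(4) + 135 = -16*(2 + 4) + 135 = -16*6 + 135 = -4*24 + 135 = -96 + 135 = 39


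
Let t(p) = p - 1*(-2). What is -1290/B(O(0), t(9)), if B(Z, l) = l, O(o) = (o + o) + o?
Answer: -1290/11 ≈ -117.27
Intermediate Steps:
t(p) = 2 + p (t(p) = p + 2 = 2 + p)
O(o) = 3*o (O(o) = 2*o + o = 3*o)
-1290/B(O(0), t(9)) = -1290/(2 + 9) = -1290/11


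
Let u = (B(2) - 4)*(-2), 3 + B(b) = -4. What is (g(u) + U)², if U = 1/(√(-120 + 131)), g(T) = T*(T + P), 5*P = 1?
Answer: 65597029/275 + 444*√11/5 ≈ 2.3883e+5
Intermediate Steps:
P = ⅕ (P = (⅕)*1 = ⅕ ≈ 0.20000)
B(b) = -7 (B(b) = -3 - 4 = -7)
u = 22 (u = (-7 - 4)*(-2) = -11*(-2) = 22)
g(T) = T*(⅕ + T) (g(T) = T*(T + ⅕) = T*(⅕ + T))
U = √11/11 (U = 1/(√11) = √11/11 ≈ 0.30151)
(g(u) + U)² = (22*(⅕ + 22) + √11/11)² = (22*(111/5) + √11/11)² = (2442/5 + √11/11)²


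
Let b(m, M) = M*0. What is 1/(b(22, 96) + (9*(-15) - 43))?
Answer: -1/178 ≈ -0.0056180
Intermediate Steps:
b(m, M) = 0
1/(b(22, 96) + (9*(-15) - 43)) = 1/(0 + (9*(-15) - 43)) = 1/(0 + (-135 - 43)) = 1/(0 - 178) = 1/(-178) = -1/178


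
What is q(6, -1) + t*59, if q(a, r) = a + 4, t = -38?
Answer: -2232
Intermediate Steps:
q(a, r) = 4 + a
q(6, -1) + t*59 = (4 + 6) - 38*59 = 10 - 2242 = -2232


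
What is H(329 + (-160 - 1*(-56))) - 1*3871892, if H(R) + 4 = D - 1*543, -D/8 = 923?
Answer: -3879823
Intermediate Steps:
D = -7384 (D = -8*923 = -7384)
H(R) = -7931 (H(R) = -4 + (-7384 - 1*543) = -4 + (-7384 - 543) = -4 - 7927 = -7931)
H(329 + (-160 - 1*(-56))) - 1*3871892 = -7931 - 1*3871892 = -7931 - 3871892 = -3879823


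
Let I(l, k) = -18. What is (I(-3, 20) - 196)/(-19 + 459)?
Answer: -107/220 ≈ -0.48636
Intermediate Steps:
(I(-3, 20) - 196)/(-19 + 459) = (-18 - 196)/(-19 + 459) = -214/440 = -214*1/440 = -107/220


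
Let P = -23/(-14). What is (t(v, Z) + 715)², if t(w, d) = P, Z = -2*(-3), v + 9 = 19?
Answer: 100661089/196 ≈ 5.1358e+5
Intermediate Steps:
v = 10 (v = -9 + 19 = 10)
Z = 6
P = 23/14 (P = -23*(-1/14) = 23/14 ≈ 1.6429)
t(w, d) = 23/14
(t(v, Z) + 715)² = (23/14 + 715)² = (10033/14)² = 100661089/196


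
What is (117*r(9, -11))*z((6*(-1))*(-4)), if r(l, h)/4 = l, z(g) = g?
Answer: 101088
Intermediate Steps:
r(l, h) = 4*l
(117*r(9, -11))*z((6*(-1))*(-4)) = (117*(4*9))*((6*(-1))*(-4)) = (117*36)*(-6*(-4)) = 4212*24 = 101088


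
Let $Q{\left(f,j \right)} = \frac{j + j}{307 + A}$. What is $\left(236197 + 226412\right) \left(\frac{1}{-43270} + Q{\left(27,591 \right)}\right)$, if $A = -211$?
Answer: $\frac{1971679804983}{346160} \approx 5.6959 \cdot 10^{6}$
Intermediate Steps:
$Q{\left(f,j \right)} = \frac{j}{48}$ ($Q{\left(f,j \right)} = \frac{j + j}{307 - 211} = \frac{2 j}{96} = 2 j \frac{1}{96} = \frac{j}{48}$)
$\left(236197 + 226412\right) \left(\frac{1}{-43270} + Q{\left(27,591 \right)}\right) = \left(236197 + 226412\right) \left(\frac{1}{-43270} + \frac{1}{48} \cdot 591\right) = 462609 \left(- \frac{1}{43270} + \frac{197}{16}\right) = 462609 \cdot \frac{4262087}{346160} = \frac{1971679804983}{346160}$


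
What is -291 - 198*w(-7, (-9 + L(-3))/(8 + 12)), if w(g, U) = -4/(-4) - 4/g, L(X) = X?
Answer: -4215/7 ≈ -602.14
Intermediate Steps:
w(g, U) = 1 - 4/g (w(g, U) = -4*(-¼) - 4/g = 1 - 4/g)
-291 - 198*w(-7, (-9 + L(-3))/(8 + 12)) = -291 - 198*(-4 - 7)/(-7) = -291 - (-198)*(-11)/7 = -291 - 198*11/7 = -291 - 2178/7 = -4215/7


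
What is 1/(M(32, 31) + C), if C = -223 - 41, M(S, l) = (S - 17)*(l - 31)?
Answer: -1/264 ≈ -0.0037879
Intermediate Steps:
M(S, l) = (-31 + l)*(-17 + S) (M(S, l) = (-17 + S)*(-31 + l) = (-31 + l)*(-17 + S))
C = -264
1/(M(32, 31) + C) = 1/((527 - 31*32 - 17*31 + 32*31) - 264) = 1/((527 - 992 - 527 + 992) - 264) = 1/(0 - 264) = 1/(-264) = -1/264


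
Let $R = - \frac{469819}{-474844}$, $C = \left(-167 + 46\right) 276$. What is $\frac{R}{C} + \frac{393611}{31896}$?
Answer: $\frac{260076043483835}{21075136107696} \approx 12.34$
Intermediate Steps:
$C = -33396$ ($C = \left(-121\right) 276 = -33396$)
$R = \frac{469819}{474844}$ ($R = \left(-469819\right) \left(- \frac{1}{474844}\right) = \frac{469819}{474844} \approx 0.98942$)
$\frac{R}{C} + \frac{393611}{31896} = \frac{469819}{474844 \left(-33396\right)} + \frac{393611}{31896} = \frac{469819}{474844} \left(- \frac{1}{33396}\right) + 393611 \cdot \frac{1}{31896} = - \frac{469819}{15857890224} + \frac{393611}{31896} = \frac{260076043483835}{21075136107696}$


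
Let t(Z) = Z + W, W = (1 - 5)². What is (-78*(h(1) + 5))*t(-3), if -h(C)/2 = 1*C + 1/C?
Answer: -1014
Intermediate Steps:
h(C) = -2*C - 2/C (h(C) = -2*(1*C + 1/C) = -2*(C + 1/C) = -2*C - 2/C)
W = 16 (W = (-4)² = 16)
t(Z) = 16 + Z (t(Z) = Z + 16 = 16 + Z)
(-78*(h(1) + 5))*t(-3) = (-78*((-2*1 - 2/1) + 5))*(16 - 3) = -78*((-2 - 2*1) + 5)*13 = -78*((-2 - 2) + 5)*13 = -78*(-4 + 5)*13 = -78*13 = -1014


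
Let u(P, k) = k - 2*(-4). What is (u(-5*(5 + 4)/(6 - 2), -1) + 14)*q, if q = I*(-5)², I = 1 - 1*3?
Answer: -1050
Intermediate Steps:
I = -2 (I = 1 - 3 = -2)
q = -50 (q = -2*(-5)² = -2*25 = -50)
u(P, k) = 8 + k (u(P, k) = k + 8 = 8 + k)
(u(-5*(5 + 4)/(6 - 2), -1) + 14)*q = ((8 - 1) + 14)*(-50) = (7 + 14)*(-50) = 21*(-50) = -1050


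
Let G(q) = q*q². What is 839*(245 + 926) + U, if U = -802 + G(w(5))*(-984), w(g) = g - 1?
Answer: 918691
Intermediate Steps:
w(g) = -1 + g
G(q) = q³
U = -63778 (U = -802 + (-1 + 5)³*(-984) = -802 + 4³*(-984) = -802 + 64*(-984) = -802 - 62976 = -63778)
839*(245 + 926) + U = 839*(245 + 926) - 63778 = 839*1171 - 63778 = 982469 - 63778 = 918691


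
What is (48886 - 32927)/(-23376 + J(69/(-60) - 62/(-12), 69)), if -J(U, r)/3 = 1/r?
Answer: -367057/537649 ≈ -0.68271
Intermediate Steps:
J(U, r) = -3/r
(48886 - 32927)/(-23376 + J(69/(-60) - 62/(-12), 69)) = (48886 - 32927)/(-23376 - 3/69) = 15959/(-23376 - 3*1/69) = 15959/(-23376 - 1/23) = 15959/(-537649/23) = 15959*(-23/537649) = -367057/537649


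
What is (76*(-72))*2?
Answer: -10944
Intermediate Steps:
(76*(-72))*2 = -5472*2 = -10944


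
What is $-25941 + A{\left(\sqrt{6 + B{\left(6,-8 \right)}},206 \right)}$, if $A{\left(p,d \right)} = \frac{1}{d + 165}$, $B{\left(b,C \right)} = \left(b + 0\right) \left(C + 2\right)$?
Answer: $- \frac{9624110}{371} \approx -25941.0$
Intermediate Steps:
$B{\left(b,C \right)} = b \left(2 + C\right)$
$A{\left(p,d \right)} = \frac{1}{165 + d}$
$-25941 + A{\left(\sqrt{6 + B{\left(6,-8 \right)}},206 \right)} = -25941 + \frac{1}{165 + 206} = -25941 + \frac{1}{371} = - \frac{9624110}{371}$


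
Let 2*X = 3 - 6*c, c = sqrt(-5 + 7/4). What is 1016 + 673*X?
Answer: 4051/2 - 2019*I*sqrt(13)/2 ≈ 2025.5 - 3639.8*I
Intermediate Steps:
c = I*sqrt(13)/2 (c = sqrt(-5 + 7*(1/4)) = sqrt(-5 + 7/4) = sqrt(-13/4) = I*sqrt(13)/2 ≈ 1.8028*I)
X = 3/2 - 3*I*sqrt(13)/2 (X = (3 - 3*I*sqrt(13))/2 = 3/2 - 3*I*sqrt(13)/2 ≈ 1.5 - 5.4083*I)
1016 + 673*X = 1016 + 673*(3/2 - 3*I*sqrt(13)/2) = 1016 + (2019/2 - 2019*I*sqrt(13)/2) = 4051/2 - 2019*I*sqrt(13)/2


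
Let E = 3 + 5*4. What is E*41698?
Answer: 959054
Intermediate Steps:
E = 23 (E = 3 + 20 = 23)
E*41698 = 23*41698 = 959054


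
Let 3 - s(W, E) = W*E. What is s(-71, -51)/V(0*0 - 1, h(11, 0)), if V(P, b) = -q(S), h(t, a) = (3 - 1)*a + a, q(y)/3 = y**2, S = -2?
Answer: 603/2 ≈ 301.50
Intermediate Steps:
q(y) = 3*y**2
h(t, a) = 3*a (h(t, a) = 2*a + a = 3*a)
s(W, E) = 3 - E*W (s(W, E) = 3 - W*E = 3 - E*W)
V(P, b) = -12 (V(P, b) = -3*(-2)**2 = -3*4 = -1*12 = -12)
s(-71, -51)/V(0*0 - 1, h(11, 0)) = (3 - 1*(-51)*(-71))/(-12) = (3 - 3621)*(-1/12) = -3618*(-1/12) = 603/2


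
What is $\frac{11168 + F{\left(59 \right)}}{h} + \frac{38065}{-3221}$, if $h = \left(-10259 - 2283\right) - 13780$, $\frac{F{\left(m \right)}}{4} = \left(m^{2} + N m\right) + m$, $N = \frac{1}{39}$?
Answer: $- \frac{21129184229}{1653271659} \approx -12.78$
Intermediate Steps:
$N = \frac{1}{39} \approx 0.025641$
$F{\left(m \right)} = 4 m^{2} + \frac{160 m}{39}$ ($F{\left(m \right)} = 4 \left(\left(m^{2} + \frac{m}{39}\right) + m\right) = 4 \left(m^{2} + \frac{40 m}{39}\right) = 4 m^{2} + \frac{160 m}{39}$)
$h = -26322$ ($h = -12542 - 13780 = -26322$)
$\frac{11168 + F{\left(59 \right)}}{h} + \frac{38065}{-3221} = \frac{11168 + \frac{4}{39} \cdot 59 \left(40 + 39 \cdot 59\right)}{-26322} + \frac{38065}{-3221} = \left(11168 + \frac{4}{39} \cdot 59 \left(40 + 2301\right)\right) \left(- \frac{1}{26322}\right) + 38065 \left(- \frac{1}{3221}\right) = \left(11168 + \frac{4}{39} \cdot 59 \cdot 2341\right) \left(- \frac{1}{26322}\right) - \frac{38065}{3221} = \left(11168 + \frac{552476}{39}\right) \left(- \frac{1}{26322}\right) - \frac{38065}{3221} = \frac{988028}{39} \left(- \frac{1}{26322}\right) - \frac{38065}{3221} = - \frac{494014}{513279} - \frac{38065}{3221} = - \frac{21129184229}{1653271659}$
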